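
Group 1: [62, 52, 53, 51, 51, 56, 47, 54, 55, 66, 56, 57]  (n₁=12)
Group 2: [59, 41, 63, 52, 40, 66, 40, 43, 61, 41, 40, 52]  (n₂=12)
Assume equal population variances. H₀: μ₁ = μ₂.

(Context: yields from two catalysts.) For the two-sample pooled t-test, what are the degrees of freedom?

degrees of freedom = 22

df = n₁ + n₂ − 2 = 12 + 12 − 2 = 22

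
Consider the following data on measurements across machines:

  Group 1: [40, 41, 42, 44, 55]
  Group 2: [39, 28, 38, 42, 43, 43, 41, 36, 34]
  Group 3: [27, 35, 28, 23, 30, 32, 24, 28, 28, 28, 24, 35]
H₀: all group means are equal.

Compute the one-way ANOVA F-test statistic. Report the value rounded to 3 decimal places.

Group means [44.40, 38.22, 28.50], grand mean 34.923
SSB = Σnᵢ(x̄ᵢ−x̄)² = 1042.091; SSW = ΣΣ(x−x̄ᵢ)² = 517.756
MSB = 1042.091/2 = 521.0453; MSW = 517.756/23 = 22.5111
F = MSB/MSW = 23.1461
df = (2, 23)

test statistic = 23.146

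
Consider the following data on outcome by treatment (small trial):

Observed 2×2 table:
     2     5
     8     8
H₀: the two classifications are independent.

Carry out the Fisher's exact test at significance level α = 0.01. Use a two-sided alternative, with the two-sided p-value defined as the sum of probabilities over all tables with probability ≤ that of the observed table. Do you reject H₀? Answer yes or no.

reject H₀: no

Margins: r₁=7, r₂=16, c₁=10, c₂=13, n=23
p_obs = C(7,2)·C(16,8)/C(23,10); sum pmf over tables with pmf ≤ p_obs
p-value (two-sided) = 0.40503
At α=0.01: p ≥ α → fail to reject H₀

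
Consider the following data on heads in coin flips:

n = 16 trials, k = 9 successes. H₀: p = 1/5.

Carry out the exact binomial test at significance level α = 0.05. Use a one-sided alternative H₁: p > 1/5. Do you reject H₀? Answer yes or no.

reject H₀: yes

Exact binomial: n=16, k=9, p₀=1/5=0.2000
P(X≥9) from Σ C(n,i)·p₀^i·(1−p₀)^(n−i)
p-value (one-sided, H₁ greater) = 0.00148
At α=0.05: p < α → reject H₀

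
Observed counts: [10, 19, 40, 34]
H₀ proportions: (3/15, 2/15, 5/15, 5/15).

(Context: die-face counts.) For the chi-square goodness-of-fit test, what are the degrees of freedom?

degrees of freedom = 3

df = k − 1 = 4 − 1 = 3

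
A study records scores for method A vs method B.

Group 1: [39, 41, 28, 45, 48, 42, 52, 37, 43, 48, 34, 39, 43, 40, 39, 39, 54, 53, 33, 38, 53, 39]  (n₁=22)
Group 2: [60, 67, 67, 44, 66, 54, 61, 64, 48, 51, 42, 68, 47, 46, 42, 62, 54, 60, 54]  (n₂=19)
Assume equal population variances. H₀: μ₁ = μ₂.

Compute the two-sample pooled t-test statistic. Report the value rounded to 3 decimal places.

test statistic = -5.427

x̄₁=42.136, s₁=6.903, n₁=22
x̄₂=55.632, s₂=9.001, n₂=19
s_p² = [21·6.903² + 18·9.001²]/39 = 63.0516
SE = √(s_p²·(1/22+1/19)) = 2.4869
t = (42.136−55.632)/2.4869 = -5.4266
df = 39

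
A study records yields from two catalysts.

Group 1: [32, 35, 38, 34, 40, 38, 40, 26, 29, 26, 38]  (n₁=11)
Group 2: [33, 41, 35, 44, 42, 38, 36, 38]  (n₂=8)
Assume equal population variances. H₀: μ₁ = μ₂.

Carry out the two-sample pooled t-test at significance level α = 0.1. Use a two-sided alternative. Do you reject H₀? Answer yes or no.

x̄₁=34.182, s₁=5.269, n₁=11
x̄₂=38.375, s₂=3.739, n₂=8
s_p² = [10·5.269² + 7·3.739²]/17 = 22.0889
SE = √(s_p²·(1/11+1/8)) = 2.1838
t = (34.182−38.375)/2.1838 = -1.9201
df = 17
p-value (two-sided) = 0.07179
At α=0.1: p < α → reject H₀

reject H₀: yes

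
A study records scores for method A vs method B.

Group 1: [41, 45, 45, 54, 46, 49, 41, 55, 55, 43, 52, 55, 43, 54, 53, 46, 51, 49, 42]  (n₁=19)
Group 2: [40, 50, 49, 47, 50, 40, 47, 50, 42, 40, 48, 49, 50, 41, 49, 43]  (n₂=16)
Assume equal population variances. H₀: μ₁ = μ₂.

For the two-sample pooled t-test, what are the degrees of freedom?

degrees of freedom = 33

df = n₁ + n₂ − 2 = 19 + 16 − 2 = 33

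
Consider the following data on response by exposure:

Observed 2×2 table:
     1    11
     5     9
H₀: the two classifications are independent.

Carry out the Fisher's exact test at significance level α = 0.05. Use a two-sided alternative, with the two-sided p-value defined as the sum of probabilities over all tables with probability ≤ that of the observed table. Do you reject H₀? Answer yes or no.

reject H₀: no

Margins: r₁=12, r₂=14, c₁=6, c₂=20, n=26
p_obs = C(12,1)·C(14,5)/C(26,6); sum pmf over tables with pmf ≤ p_obs
p-value (two-sided) = 0.16957
At α=0.05: p ≥ α → fail to reject H₀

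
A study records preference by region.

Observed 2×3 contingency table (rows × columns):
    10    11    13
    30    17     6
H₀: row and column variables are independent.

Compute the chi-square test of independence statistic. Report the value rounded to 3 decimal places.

Row totals [34, 53], col totals [40, 28, 19], n=87
χ² = (10−15.63)²/15.63 + (11−10.94)²/10.94 + (13−7.43)²/7.43 + (30−24.37)²/24.37 + (17−17.06)²/17.06 + (6−11.57)²/11.57 = 10.2018
df = 2

test statistic = 10.202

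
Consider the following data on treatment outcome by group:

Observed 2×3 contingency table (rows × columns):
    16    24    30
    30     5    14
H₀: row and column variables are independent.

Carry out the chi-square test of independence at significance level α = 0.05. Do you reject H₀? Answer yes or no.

Row totals [70, 49], col totals [46, 29, 44], n=119
χ² = (16−27.06)²/27.06 + (24−17.06)²/17.06 + (30−25.88)²/25.88 + (30−18.94)²/18.94 + (5−11.94)²/11.94 + (14−18.12)²/18.12 = 19.4264
df = 2
p-value (upper-tail) = 0.00006
At α=0.05: p < α → reject H₀

reject H₀: yes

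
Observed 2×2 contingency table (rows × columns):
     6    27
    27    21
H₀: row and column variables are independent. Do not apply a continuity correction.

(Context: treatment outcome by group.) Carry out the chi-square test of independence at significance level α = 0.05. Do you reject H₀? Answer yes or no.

Row totals [33, 48], col totals [33, 48], n=81
χ² = (6−13.44)²/13.44 + (27−19.56)²/19.56 + (27−19.56)²/19.56 + (21−28.44)²/28.44 = 11.7384
df = 1
p-value (upper-tail) = 0.00061
At α=0.05: p < α → reject H₀

reject H₀: yes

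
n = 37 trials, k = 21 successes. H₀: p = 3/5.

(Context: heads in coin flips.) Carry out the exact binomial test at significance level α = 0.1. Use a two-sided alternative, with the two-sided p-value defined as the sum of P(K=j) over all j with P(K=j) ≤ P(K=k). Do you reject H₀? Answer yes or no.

reject H₀: no

Exact binomial: n=37, k=21, p₀=3/5=0.6000
P(X=j) = C(n,j)·p₀^j·(1−p₀)^(n−j); p = Σ P(X=j) over j with P(X=j) ≤ P(X=21)
p-value (two-sided) = 0.73819
At α=0.1: p ≥ α → fail to reject H₀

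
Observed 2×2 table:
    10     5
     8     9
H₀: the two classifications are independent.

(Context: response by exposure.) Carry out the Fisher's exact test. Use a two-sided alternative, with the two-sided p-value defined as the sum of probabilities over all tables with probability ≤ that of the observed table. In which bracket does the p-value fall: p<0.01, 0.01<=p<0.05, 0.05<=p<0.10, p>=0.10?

Margins: r₁=15, r₂=17, c₁=18, c₂=14, n=32
p_obs = C(15,10)·C(17,8)/C(32,18); sum pmf over tables with pmf ≤ p_obs
p-value (two-sided) = 0.30752
→ bracket: p>=0.10

p-value bracket: p>=0.10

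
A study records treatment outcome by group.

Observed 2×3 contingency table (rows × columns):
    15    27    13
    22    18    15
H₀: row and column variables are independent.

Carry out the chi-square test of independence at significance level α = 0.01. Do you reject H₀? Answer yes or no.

Row totals [55, 55], col totals [37, 45, 28], n=110
χ² = (15−18.50)²/18.50 + (27−22.50)²/22.50 + (13−14.00)²/14.00 + (22−18.50)²/18.50 + (18−22.50)²/22.50 + (15−14.00)²/14.00 = 3.2672
df = 2
p-value (upper-tail) = 0.19523
At α=0.01: p ≥ α → fail to reject H₀

reject H₀: no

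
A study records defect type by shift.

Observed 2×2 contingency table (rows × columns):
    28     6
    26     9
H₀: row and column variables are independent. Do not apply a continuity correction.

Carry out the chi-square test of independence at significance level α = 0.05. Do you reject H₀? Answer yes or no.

Row totals [34, 35], col totals [54, 15], n=69
χ² = (28−26.61)²/26.61 + (6−7.39)²/7.39 + (26−27.39)²/27.39 + (9−7.61)²/7.61 = 0.6597
df = 1
p-value (upper-tail) = 0.41666
At α=0.05: p ≥ α → fail to reject H₀

reject H₀: no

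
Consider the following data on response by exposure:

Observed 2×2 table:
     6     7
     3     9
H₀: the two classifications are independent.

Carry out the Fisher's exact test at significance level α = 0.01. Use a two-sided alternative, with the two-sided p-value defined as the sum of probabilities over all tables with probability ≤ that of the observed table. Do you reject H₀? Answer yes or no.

reject H₀: no

Margins: r₁=13, r₂=12, c₁=9, c₂=16, n=25
p_obs = C(13,6)·C(12,3)/C(25,9); sum pmf over tables with pmf ≤ p_obs
p-value (two-sided) = 0.41098
At α=0.01: p ≥ α → fail to reject H₀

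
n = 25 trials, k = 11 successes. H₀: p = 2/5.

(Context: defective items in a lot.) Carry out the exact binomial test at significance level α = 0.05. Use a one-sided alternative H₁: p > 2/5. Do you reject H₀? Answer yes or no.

Exact binomial: n=25, k=11, p₀=2/5=0.4000
P(X≥11) from Σ C(n,i)·p₀^i·(1−p₀)^(n−i)
p-value (one-sided, H₁ greater) = 0.41423
At α=0.05: p ≥ α → fail to reject H₀

reject H₀: no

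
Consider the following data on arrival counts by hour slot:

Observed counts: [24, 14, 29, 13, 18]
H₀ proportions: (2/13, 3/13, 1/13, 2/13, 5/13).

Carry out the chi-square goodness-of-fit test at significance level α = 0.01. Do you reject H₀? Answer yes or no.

n = 98; E_i = n·p_i = [15.08, 22.62, 7.54, 15.08, 37.69]
χ² = (24−15.08)²/15.08 + (14−22.62)²/22.62 + (29−7.54)²/7.54 + (13−15.08)²/15.08 + (18−37.69)²/37.69 = 80.2371
df = 4
p-value (upper-tail) = 0.00000
At α=0.01: p < α → reject H₀

reject H₀: yes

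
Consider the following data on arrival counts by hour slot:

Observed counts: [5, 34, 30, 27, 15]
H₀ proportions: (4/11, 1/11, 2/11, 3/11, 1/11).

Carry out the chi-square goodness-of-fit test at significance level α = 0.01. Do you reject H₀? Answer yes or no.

n = 111; E_i = n·p_i = [40.36, 10.09, 20.18, 30.27, 10.09]
χ² = (5−40.36)²/40.36 + (34−10.09)²/10.09 + (30−20.18)²/20.18 + (27−30.27)²/30.27 + (15−10.09)²/10.09 = 95.1509
df = 4
p-value (upper-tail) = 0.00000
At α=0.01: p < α → reject H₀

reject H₀: yes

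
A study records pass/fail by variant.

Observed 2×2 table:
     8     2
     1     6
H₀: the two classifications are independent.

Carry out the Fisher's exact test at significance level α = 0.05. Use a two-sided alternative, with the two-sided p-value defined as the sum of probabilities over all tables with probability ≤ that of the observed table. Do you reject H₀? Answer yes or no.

Margins: r₁=10, r₂=7, c₁=9, c₂=8, n=17
p_obs = C(10,8)·C(7,1)/C(17,9); sum pmf over tables with pmf ≤ p_obs
p-value (two-sided) = 0.01522
At α=0.05: p < α → reject H₀

reject H₀: yes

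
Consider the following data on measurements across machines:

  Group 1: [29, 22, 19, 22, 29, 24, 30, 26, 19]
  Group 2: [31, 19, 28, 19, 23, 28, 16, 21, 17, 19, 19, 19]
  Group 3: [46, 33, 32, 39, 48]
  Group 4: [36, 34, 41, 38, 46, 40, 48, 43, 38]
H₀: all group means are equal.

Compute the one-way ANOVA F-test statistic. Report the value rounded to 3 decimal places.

test statistic = 33.738

Group means [24.44, 21.58, 39.60, 40.44], grand mean 29.743
SSB = Σnᵢ(x̄ᵢ−x̄)² = 2568.125; SSW = ΣΣ(x−x̄ᵢ)² = 786.561
MSB = 2568.125/3 = 856.0415; MSW = 786.561/31 = 25.3729
F = MSB/MSW = 33.7384
df = (3, 31)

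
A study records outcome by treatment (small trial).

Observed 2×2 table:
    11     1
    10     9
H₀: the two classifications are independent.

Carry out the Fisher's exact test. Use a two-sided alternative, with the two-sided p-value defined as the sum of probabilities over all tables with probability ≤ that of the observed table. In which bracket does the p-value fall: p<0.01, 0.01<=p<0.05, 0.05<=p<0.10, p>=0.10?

Margins: r₁=12, r₂=19, c₁=21, c₂=10, n=31
p_obs = C(12,11)·C(19,10)/C(31,21); sum pmf over tables with pmf ≤ p_obs
p-value (two-sided) = 0.04638
→ bracket: 0.01<=p<0.05

p-value bracket: 0.01<=p<0.05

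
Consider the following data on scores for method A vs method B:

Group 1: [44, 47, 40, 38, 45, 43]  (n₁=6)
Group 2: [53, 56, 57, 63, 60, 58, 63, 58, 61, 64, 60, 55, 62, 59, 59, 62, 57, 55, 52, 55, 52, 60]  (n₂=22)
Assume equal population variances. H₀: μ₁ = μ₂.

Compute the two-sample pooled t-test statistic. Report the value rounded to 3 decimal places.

test statistic = -9.458

x̄₁=42.833, s₁=3.312, n₁=6
x̄₂=58.227, s₂=3.585, n₂=22
s_p² = [5·3.312² + 21·3.585²]/26 = 12.4883
SE = √(s_p²·(1/6+1/22)) = 1.6276
t = (42.833−58.227)/1.6276 = -9.4581
df = 26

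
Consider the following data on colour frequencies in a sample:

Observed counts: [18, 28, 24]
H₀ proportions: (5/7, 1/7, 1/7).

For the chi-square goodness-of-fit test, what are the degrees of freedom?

degrees of freedom = 2

df = k − 1 = 3 − 1 = 2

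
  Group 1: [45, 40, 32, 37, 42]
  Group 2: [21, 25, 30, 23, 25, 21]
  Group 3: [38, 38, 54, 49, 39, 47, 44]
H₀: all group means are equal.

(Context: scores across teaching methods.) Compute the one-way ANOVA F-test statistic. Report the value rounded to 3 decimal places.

Group means [39.20, 24.17, 44.14], grand mean 36.111
SSB = Σnᵢ(x̄ᵢ−x̄)² = 1355.287; SSW = ΣΣ(x−x̄ᵢ)² = 386.490
MSB = 1355.287/2 = 677.6437; MSW = 386.490/15 = 25.7660
F = MSB/MSW = 26.2999
df = (2, 15)

test statistic = 26.300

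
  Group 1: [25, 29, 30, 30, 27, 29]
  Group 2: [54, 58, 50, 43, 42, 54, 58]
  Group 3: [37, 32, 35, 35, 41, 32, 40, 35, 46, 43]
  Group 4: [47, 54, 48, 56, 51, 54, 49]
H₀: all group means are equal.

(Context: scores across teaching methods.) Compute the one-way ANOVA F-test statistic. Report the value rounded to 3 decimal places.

test statistic = 39.537

Group means [28.33, 51.29, 37.60, 51.29], grand mean 42.133
SSB = Σnᵢ(x̄ᵢ−x̄)² = 2520.876; SSW = ΣΣ(x−x̄ᵢ)² = 552.590
MSB = 2520.876/3 = 840.2921; MSW = 552.590/26 = 21.2535
F = MSB/MSW = 39.5367
df = (3, 26)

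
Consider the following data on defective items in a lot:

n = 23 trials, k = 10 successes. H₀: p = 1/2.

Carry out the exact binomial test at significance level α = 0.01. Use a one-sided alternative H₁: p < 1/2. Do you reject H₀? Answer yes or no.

Exact binomial: n=23, k=10, p₀=1/2=0.5000
P(X≤10) from Σ C(n,i)·p₀^i·(1−p₀)^(n−i)
p-value (one-sided, H₁ less) = 0.33882
At α=0.01: p ≥ α → fail to reject H₀

reject H₀: no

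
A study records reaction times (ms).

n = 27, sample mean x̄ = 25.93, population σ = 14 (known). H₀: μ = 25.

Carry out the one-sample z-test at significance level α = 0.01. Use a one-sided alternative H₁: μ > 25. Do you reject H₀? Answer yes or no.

reject H₀: no

SE = σ/√n = 14/√27 = 2.6943
z = (x̄−μ₀)/SE = (25.93−25)/2.6943 = 0.3452
p-value (one-sided, H₁ greater) = 0.36498
At α=0.01: p ≥ α → fail to reject H₀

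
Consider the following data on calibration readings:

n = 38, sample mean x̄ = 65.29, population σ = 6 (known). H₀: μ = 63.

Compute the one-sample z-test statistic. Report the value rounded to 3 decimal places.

test statistic = 2.353

SE = σ/√n = 6/√38 = 0.9733
z = (x̄−μ₀)/SE = (65.29−63)/0.9733 = 2.3528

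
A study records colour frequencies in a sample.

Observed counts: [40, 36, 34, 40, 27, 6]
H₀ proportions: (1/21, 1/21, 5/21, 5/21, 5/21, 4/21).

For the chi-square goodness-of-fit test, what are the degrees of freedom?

df = k − 1 = 6 − 1 = 5

degrees of freedom = 5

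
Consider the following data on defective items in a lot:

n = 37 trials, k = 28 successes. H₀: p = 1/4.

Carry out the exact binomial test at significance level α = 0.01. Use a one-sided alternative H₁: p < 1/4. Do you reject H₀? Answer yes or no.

reject H₀: no

Exact binomial: n=37, k=28, p₀=1/4=0.2500
P(X≤28) from Σ C(n,i)·p₀^i·(1−p₀)^(n−i)
p-value (one-sided, H₁ less) = 1.00000
At α=0.01: p ≥ α → fail to reject H₀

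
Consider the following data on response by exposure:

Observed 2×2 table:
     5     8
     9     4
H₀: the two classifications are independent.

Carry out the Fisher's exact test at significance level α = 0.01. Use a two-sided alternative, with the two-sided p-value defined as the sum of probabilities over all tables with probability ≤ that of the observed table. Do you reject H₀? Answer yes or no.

Margins: r₁=13, r₂=13, c₁=14, c₂=12, n=26
p_obs = C(13,5)·C(13,9)/C(26,14); sum pmf over tables with pmf ≤ p_obs
p-value (two-sided) = 0.23774
At α=0.01: p ≥ α → fail to reject H₀

reject H₀: no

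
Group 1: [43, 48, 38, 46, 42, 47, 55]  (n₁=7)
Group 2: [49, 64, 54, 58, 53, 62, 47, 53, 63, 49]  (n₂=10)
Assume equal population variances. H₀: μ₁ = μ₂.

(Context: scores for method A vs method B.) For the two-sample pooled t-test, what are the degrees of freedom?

df = n₁ + n₂ − 2 = 7 + 10 − 2 = 15

degrees of freedom = 15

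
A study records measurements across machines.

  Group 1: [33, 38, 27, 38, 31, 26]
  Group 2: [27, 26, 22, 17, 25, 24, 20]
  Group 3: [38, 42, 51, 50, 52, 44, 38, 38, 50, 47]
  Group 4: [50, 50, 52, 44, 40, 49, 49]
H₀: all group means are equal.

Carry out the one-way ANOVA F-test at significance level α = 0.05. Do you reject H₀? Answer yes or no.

Group means [32.17, 23.00, 45.00, 47.71], grand mean 37.933
SSB = Σnᵢ(x̄ᵢ−x̄)² = 2929.605; SSW = ΣΣ(x−x̄ᵢ)² = 612.262
MSB = 2929.605/3 = 976.5349; MSW = 612.262/26 = 23.5485
F = MSB/MSW = 41.4690
df = (3, 26)
p-value (upper-tail) = 0.00000
At α=0.05: p < α → reject H₀

reject H₀: yes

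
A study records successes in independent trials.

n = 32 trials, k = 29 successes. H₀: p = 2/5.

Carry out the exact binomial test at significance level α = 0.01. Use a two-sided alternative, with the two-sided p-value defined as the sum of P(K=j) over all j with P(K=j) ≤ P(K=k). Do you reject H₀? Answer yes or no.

Exact binomial: n=32, k=29, p₀=2/5=0.4000
P(X=j) = C(n,j)·p₀^j·(1−p₀)^(n−j); p = Σ P(X=j) over j with P(X=j) ≤ P(X=29)
p-value (two-sided) = 0.00000
At α=0.01: p < α → reject H₀

reject H₀: yes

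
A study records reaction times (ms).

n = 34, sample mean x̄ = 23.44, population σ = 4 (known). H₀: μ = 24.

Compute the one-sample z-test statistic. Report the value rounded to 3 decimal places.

SE = σ/√n = 4/√34 = 0.6860
z = (x̄−μ₀)/SE = (23.44−24)/0.6860 = -0.8163

test statistic = -0.816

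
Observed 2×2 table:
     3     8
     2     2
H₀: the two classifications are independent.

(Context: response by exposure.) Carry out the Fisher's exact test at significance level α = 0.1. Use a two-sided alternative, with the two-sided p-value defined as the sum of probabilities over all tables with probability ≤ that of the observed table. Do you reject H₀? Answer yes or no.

Margins: r₁=11, r₂=4, c₁=5, c₂=10, n=15
p_obs = C(11,3)·C(4,2)/C(15,5); sum pmf over tables with pmf ≤ p_obs
p-value (two-sided) = 0.56044
At α=0.1: p ≥ α → fail to reject H₀

reject H₀: no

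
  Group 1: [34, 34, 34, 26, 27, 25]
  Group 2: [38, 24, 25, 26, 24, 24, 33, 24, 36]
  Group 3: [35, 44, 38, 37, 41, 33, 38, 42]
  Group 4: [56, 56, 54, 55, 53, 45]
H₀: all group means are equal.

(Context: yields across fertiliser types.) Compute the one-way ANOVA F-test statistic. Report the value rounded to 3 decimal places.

test statistic = 39.320

Group means [30.00, 28.22, 38.50, 53.17], grand mean 36.586
SSB = Σnᵢ(x̄ᵢ−x̄)² = 2568.646; SSW = ΣΣ(x−x̄ᵢ)² = 544.389
MSB = 2568.646/3 = 856.2152; MSW = 544.389/25 = 21.7756
F = MSB/MSW = 39.3200
df = (3, 25)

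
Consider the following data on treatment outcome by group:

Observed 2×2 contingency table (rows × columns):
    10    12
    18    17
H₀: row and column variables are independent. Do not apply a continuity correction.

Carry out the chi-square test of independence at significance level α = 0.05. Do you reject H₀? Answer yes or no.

Row totals [22, 35], col totals [28, 29], n=57
χ² = (10−10.81)²/10.81 + (12−11.19)²/11.19 + (18−17.19)²/17.19 + (17−17.81)²/17.81 = 0.1929
df = 1
p-value (upper-tail) = 0.66051
At α=0.05: p ≥ α → fail to reject H₀

reject H₀: no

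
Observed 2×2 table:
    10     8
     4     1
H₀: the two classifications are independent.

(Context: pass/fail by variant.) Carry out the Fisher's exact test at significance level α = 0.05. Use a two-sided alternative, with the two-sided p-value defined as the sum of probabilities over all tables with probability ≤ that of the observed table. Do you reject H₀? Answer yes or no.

Margins: r₁=18, r₂=5, c₁=14, c₂=9, n=23
p_obs = C(18,10)·C(5,4)/C(23,14); sum pmf over tables with pmf ≤ p_obs
p-value (two-sided) = 0.61057
At α=0.05: p ≥ α → fail to reject H₀

reject H₀: no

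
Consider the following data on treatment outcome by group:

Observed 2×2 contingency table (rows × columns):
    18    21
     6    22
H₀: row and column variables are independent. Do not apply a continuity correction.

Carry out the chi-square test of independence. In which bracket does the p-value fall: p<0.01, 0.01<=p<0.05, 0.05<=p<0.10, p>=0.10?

Row totals [39, 28], col totals [24, 43], n=67
χ² = (18−13.97)²/13.97 + (21−25.03)²/25.03 + (6−10.03)²/10.03 + (22−17.97)²/17.97 = 4.3341
df = 1
p-value (upper-tail) = 0.03736
→ bracket: 0.01<=p<0.05

p-value bracket: 0.01<=p<0.05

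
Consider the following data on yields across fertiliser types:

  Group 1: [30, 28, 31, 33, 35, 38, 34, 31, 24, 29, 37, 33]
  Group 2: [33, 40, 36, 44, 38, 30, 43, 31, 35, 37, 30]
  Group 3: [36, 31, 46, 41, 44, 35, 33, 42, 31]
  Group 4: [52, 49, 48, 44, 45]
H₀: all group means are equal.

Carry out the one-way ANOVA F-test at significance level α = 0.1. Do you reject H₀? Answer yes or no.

reject H₀: yes

Group means [31.92, 36.09, 37.67, 47.60], grand mean 36.676
SSB = Σnᵢ(x̄ᵢ−x̄)² = 881.082; SSW = ΣΣ(x−x̄ᵢ)² = 713.026
MSB = 881.082/3 = 293.6941; MSW = 713.026/33 = 21.6068
F = MSB/MSW = 13.5926
df = (3, 33)
p-value (upper-tail) = 0.00001
At α=0.1: p < α → reject H₀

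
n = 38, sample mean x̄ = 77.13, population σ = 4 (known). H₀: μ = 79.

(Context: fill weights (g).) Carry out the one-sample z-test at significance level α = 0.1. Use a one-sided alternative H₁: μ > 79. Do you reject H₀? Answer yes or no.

SE = σ/√n = 4/√38 = 0.6489
z = (x̄−μ₀)/SE = (77.13−79)/0.6489 = -2.8819
p-value (one-sided, H₁ greater) = 0.99802
At α=0.1: p ≥ α → fail to reject H₀

reject H₀: no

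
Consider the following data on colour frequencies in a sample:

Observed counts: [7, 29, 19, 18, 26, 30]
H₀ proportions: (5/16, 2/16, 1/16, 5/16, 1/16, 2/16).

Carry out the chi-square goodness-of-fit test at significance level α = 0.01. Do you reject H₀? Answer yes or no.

reject H₀: yes

n = 129; E_i = n·p_i = [40.31, 16.12, 8.06, 40.31, 8.06, 16.12]
χ² = (7−40.31)²/40.31 + (29−16.12)²/16.12 + (19−8.06)²/8.06 + (18−40.31)²/40.31 + (26−8.06)²/8.06 + (30−16.12)²/16.12 = 116.8419
df = 5
p-value (upper-tail) = 0.00000
At α=0.01: p < α → reject H₀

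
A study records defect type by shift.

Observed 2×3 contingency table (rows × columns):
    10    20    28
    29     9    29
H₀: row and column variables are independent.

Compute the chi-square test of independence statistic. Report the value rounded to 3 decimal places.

Row totals [58, 67], col totals [39, 29, 57], n=125
χ² = (10−18.10)²/18.10 + (20−13.46)²/13.46 + (28−26.45)²/26.45 + (29−20.90)²/20.90 + (9−15.54)²/15.54 + (29−30.55)²/30.55 = 12.8651
df = 2

test statistic = 12.865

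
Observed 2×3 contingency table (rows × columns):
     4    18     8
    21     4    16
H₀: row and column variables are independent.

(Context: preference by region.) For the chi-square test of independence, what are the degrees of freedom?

df = (r−1)(c−1) = (2−1)·(3−1) = 2

degrees of freedom = 2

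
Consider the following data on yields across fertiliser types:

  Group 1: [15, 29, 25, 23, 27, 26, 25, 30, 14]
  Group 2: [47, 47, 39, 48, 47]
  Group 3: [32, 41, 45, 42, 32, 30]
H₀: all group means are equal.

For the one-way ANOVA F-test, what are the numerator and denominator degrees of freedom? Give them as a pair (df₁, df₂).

degrees of freedom = [2, 17]

k = 3 groups, N = 20 total
df = (k−1, N−k) = (3−1, 20−3) = (2, 17)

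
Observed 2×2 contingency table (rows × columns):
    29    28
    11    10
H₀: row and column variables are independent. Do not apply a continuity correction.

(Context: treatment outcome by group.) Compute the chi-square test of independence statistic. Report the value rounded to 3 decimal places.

Row totals [57, 21], col totals [40, 38], n=78
χ² = (29−29.23)²/29.23 + (28−27.77)²/27.77 + (11−10.77)²/10.77 + (10−10.23)²/10.23 = 0.0139
df = 1

test statistic = 0.014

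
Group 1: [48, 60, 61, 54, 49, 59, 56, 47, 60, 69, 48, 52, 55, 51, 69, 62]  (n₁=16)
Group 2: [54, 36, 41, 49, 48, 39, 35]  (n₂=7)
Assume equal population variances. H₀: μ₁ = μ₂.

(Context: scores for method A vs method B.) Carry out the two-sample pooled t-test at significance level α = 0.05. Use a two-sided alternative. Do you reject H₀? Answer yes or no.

x̄₁=56.250, s₁=7.038, n₁=16
x̄₂=43.143, s₂=7.244, n₂=7
s_p² = [15·7.038² + 6·7.244²]/21 = 50.3741
SE = √(s_p²·(1/16+1/7)) = 3.2163
t = (56.250−43.143)/3.2163 = 4.0752
df = 21
p-value (two-sided) = 0.00054
At α=0.05: p < α → reject H₀

reject H₀: yes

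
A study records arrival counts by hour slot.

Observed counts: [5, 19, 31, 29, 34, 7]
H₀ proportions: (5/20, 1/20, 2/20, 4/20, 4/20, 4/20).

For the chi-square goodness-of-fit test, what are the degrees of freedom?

degrees of freedom = 5

df = k − 1 = 6 − 1 = 5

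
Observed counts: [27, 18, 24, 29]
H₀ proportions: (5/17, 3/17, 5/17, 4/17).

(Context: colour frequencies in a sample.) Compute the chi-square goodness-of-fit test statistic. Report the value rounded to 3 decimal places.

n = 98; E_i = n·p_i = [28.82, 17.29, 28.82, 23.06]
χ² = (27−28.82)²/28.82 + (18−17.29)²/17.29 + (24−28.82)²/28.82 + (29−23.06)²/23.06 = 2.4821
df = 3

test statistic = 2.482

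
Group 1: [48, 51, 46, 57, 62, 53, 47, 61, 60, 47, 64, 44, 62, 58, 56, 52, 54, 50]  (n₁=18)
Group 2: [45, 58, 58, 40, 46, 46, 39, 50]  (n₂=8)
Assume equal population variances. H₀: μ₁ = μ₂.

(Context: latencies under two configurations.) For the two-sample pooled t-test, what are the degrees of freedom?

df = n₁ + n₂ − 2 = 18 + 8 − 2 = 24

degrees of freedom = 24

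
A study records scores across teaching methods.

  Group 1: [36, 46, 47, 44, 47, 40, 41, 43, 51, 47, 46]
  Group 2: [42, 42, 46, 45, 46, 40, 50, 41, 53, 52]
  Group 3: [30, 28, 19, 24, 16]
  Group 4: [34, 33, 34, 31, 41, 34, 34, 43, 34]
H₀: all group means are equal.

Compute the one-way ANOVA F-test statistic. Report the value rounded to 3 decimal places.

Group means [44.36, 45.70, 23.40, 35.33], grand mean 39.429
SSB = Σnᵢ(x̄ᵢ−x̄)² = 2096.726; SSW = ΣΣ(x−x̄ᵢ)² = 629.845
MSB = 2096.726/3 = 698.9087; MSW = 629.845/31 = 20.3176
F = MSB/MSW = 34.3992
df = (3, 31)

test statistic = 34.399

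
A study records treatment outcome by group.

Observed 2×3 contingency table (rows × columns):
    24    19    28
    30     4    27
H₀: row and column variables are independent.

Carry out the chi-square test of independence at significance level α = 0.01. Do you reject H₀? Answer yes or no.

Row totals [71, 61], col totals [54, 23, 55], n=132
χ² = (24−29.05)²/29.05 + (19−12.37)²/12.37 + (28−29.58)²/29.58 + (30−24.95)²/24.95 + (4−10.63)²/10.63 + (27−25.42)²/25.42 = 9.7659
df = 2
p-value (upper-tail) = 0.00757
At α=0.01: p < α → reject H₀

reject H₀: yes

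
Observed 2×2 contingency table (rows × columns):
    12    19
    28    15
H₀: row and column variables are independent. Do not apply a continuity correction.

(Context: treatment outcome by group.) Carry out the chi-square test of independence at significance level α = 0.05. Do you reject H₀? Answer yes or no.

Row totals [31, 43], col totals [40, 34], n=74
χ² = (12−16.76)²/16.76 + (19−14.24)²/14.24 + (28−23.24)²/23.24 + (15−19.76)²/19.76 = 5.0576
df = 1
p-value (upper-tail) = 0.02452
At α=0.05: p < α → reject H₀

reject H₀: yes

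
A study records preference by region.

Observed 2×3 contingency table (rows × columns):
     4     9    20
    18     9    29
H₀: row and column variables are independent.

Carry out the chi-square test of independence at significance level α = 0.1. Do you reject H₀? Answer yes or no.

Row totals [33, 56], col totals [22, 18, 49], n=89
χ² = (4−8.16)²/8.16 + (9−6.67)²/6.67 + (20−18.17)²/18.17 + (18−13.84)²/13.84 + (9−11.33)²/11.33 + (29−30.83)²/30.83 = 4.9488
df = 2
p-value (upper-tail) = 0.08421
At α=0.1: p < α → reject H₀

reject H₀: yes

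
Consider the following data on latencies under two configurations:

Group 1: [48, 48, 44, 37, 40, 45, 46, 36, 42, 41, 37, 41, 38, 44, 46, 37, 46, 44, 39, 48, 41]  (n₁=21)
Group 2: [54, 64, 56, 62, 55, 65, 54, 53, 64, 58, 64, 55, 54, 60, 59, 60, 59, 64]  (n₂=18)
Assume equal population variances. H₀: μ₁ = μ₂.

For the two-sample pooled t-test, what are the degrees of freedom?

degrees of freedom = 37

df = n₁ + n₂ − 2 = 21 + 18 − 2 = 37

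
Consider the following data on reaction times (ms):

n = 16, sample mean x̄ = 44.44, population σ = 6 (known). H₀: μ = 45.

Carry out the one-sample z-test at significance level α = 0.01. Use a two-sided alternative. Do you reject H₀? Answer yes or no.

SE = σ/√n = 6/√16 = 1.5000
z = (x̄−μ₀)/SE = (44.44−45)/1.5000 = -0.3733
p-value (two-sided) = 0.70890
At α=0.01: p ≥ α → fail to reject H₀

reject H₀: no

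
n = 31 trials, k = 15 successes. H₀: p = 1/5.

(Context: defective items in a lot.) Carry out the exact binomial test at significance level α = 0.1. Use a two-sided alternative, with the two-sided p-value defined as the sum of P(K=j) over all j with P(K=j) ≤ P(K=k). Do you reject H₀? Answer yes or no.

reject H₀: yes

Exact binomial: n=31, k=15, p₀=1/5=0.2000
P(X=j) = C(n,j)·p₀^j·(1−p₀)^(n−j); p = Σ P(X=j) over j with P(X=j) ≤ P(X=15)
p-value (two-sided) = 0.00037
At α=0.1: p < α → reject H₀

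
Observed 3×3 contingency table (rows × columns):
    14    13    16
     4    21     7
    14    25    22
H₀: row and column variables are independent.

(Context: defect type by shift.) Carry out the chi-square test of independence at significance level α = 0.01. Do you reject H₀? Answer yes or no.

reject H₀: no

Row totals [43, 32, 61], col totals [32, 59, 45], n=136
χ² = (14−10.12)²/10.12 + (13−18.65)²/18.65 + (16−14.23)²/14.23 + (4−7.53)²/7.53 + (21−13.88)²/13.88 + (7−10.59)²/10.59 + (14−14.35)²/14.35 + (25−26.46)²/26.46 + (22−20.18)²/20.18 = 10.1971
df = 4
p-value (upper-tail) = 0.03724
At α=0.01: p ≥ α → fail to reject H₀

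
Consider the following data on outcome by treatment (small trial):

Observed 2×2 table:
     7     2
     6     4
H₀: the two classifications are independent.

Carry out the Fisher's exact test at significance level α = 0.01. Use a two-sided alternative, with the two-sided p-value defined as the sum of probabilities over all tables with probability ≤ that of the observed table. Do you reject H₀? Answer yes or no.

reject H₀: no

Margins: r₁=9, r₂=10, c₁=13, c₂=6, n=19
p_obs = C(9,7)·C(10,6)/C(19,13); sum pmf over tables with pmf ≤ p_obs
p-value (two-sided) = 0.62848
At α=0.01: p ≥ α → fail to reject H₀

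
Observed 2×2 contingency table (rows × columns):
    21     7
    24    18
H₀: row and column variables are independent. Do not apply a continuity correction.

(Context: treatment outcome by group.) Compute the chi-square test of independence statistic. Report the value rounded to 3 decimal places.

test statistic = 2.333

Row totals [28, 42], col totals [45, 25], n=70
χ² = (21−18.00)²/18.00 + (7−10.00)²/10.00 + (24−27.00)²/27.00 + (18−15.00)²/15.00 = 2.3333
df = 1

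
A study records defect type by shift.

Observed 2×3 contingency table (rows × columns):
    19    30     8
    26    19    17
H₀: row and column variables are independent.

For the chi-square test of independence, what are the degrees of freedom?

degrees of freedom = 2

df = (r−1)(c−1) = (2−1)·(3−1) = 2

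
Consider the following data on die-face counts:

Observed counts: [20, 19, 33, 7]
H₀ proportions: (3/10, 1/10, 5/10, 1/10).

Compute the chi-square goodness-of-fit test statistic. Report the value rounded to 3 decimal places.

test statistic = 17.346

n = 79; E_i = n·p_i = [23.70, 7.90, 39.50, 7.90]
χ² = (20−23.70)²/23.70 + (19−7.90)²/7.90 + (33−39.50)²/39.50 + (7−7.90)²/7.90 = 17.3460
df = 3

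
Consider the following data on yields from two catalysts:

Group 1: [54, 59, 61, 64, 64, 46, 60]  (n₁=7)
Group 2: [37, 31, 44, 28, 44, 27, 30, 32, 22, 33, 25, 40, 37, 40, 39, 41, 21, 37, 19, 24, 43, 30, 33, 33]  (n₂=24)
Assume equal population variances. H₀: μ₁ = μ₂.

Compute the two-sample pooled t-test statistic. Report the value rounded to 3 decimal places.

test statistic = 8.149

x̄₁=58.286, s₁=6.396, n₁=7
x̄₂=32.917, s₂=7.454, n₂=24
s_p² = [6·6.396² + 23·7.454²]/29 = 52.5263
SE = √(s_p²·(1/7+1/24)) = 3.1133
t = (58.286−32.917)/3.1133 = 8.1487
df = 29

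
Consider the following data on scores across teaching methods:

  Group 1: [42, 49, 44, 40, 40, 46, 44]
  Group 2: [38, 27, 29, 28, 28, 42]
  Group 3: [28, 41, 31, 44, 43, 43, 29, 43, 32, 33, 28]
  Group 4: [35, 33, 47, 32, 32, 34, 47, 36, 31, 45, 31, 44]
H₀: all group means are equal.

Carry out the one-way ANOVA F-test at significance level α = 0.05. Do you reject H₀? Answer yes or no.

Group means [43.57, 32.00, 35.91, 37.25], grand mean 37.194
SSB = Σnᵢ(x̄ᵢ−x̄)² = 464.766; SSW = ΣΣ(x−x̄ᵢ)² = 1192.873
MSB = 464.766/3 = 154.9218; MSW = 1192.873/32 = 37.2773
F = MSB/MSW = 4.1559
df = (3, 32)
p-value (upper-tail) = 0.01355
At α=0.05: p < α → reject H₀

reject H₀: yes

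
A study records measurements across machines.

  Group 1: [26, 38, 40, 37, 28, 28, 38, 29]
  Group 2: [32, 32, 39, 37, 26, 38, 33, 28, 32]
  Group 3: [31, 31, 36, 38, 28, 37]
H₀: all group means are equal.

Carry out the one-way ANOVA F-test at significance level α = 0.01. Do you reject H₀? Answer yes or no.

Group means [33.00, 33.00, 33.50], grand mean 33.130
SSB = Σnᵢ(x̄ᵢ−x̄)² = 1.109; SSW = ΣΣ(x−x̄ᵢ)² = 465.500
MSB = 1.109/2 = 0.5543; MSW = 465.500/20 = 23.2750
F = MSB/MSW = 0.0238
df = (2, 20)
p-value (upper-tail) = 0.97649
At α=0.01: p ≥ α → fail to reject H₀

reject H₀: no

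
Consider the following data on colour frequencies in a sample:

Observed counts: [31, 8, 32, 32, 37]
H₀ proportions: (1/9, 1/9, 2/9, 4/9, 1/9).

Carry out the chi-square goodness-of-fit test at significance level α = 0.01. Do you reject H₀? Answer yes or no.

reject H₀: yes

n = 140; E_i = n·p_i = [15.56, 15.56, 31.11, 62.22, 15.56]
χ² = (31−15.56)²/15.56 + (8−15.56)²/15.56 + (32−31.11)²/31.11 + (32−62.22)²/62.22 + (37−15.56)²/15.56 = 63.2714
df = 4
p-value (upper-tail) = 0.00000
At α=0.01: p < α → reject H₀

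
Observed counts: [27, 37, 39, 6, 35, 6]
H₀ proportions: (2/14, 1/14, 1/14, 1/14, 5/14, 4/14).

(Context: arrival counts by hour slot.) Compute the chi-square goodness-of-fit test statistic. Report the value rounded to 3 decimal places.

test statistic = 180.820

n = 150; E_i = n·p_i = [21.43, 10.71, 10.71, 10.71, 53.57, 42.86]
χ² = (27−21.43)²/21.43 + (37−10.71)²/10.71 + (39−10.71)²/10.71 + (6−10.71)²/10.71 + (35−53.57)²/53.57 + (6−42.86)²/42.86 = 180.8200
df = 5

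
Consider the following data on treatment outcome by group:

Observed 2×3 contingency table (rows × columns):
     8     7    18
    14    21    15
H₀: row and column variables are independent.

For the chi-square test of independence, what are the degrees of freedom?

degrees of freedom = 2

df = (r−1)(c−1) = (2−1)·(3−1) = 2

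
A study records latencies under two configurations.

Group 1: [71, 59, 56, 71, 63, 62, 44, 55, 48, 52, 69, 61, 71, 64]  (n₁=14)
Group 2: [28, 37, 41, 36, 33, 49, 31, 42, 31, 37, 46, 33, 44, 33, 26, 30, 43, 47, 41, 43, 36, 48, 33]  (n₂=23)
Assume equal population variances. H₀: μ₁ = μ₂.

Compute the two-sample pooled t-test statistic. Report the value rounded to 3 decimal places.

test statistic = 8.904

x̄₁=60.429, s₁=8.671, n₁=14
x̄₂=37.739, s₂=6.743, n₂=23
s_p² = [13·8.671² + 22·6.743²]/35 = 56.5104
SE = √(s_p²·(1/14+1/23)) = 2.5482
t = (60.429−37.739)/2.5482 = 8.9040
df = 35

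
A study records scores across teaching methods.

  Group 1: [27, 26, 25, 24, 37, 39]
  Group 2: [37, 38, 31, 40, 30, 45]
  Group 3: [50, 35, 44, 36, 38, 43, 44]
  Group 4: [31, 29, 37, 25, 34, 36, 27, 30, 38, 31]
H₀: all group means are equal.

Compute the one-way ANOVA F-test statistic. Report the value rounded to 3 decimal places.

test statistic = 6.759

Group means [29.67, 36.83, 41.43, 31.80], grand mean 34.724
SSB = Σnᵢ(x̄ᵢ−x̄)² = 580.312; SSW = ΣΣ(x−x̄ᵢ)² = 715.481
MSB = 580.312/3 = 193.4374; MSW = 715.481/25 = 28.6192
F = MSB/MSW = 6.7590
df = (3, 25)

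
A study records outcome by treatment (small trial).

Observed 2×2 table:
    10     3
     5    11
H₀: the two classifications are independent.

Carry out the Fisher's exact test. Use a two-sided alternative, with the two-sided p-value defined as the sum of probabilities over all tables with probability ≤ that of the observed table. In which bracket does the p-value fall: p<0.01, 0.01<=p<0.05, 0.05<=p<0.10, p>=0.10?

p-value bracket: 0.01<=p<0.05

Margins: r₁=13, r₂=16, c₁=15, c₂=14, n=29
p_obs = C(13,10)·C(16,5)/C(29,15); sum pmf over tables with pmf ≤ p_obs
p-value (two-sided) = 0.02533
→ bracket: 0.01<=p<0.05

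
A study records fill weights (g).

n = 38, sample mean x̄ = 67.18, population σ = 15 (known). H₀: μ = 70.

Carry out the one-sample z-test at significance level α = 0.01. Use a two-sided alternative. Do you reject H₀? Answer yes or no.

SE = σ/√n = 15/√38 = 2.4333
z = (x̄−μ₀)/SE = (67.18−70)/2.4333 = -1.1589
p-value (two-sided) = 0.24649
At α=0.01: p ≥ α → fail to reject H₀

reject H₀: no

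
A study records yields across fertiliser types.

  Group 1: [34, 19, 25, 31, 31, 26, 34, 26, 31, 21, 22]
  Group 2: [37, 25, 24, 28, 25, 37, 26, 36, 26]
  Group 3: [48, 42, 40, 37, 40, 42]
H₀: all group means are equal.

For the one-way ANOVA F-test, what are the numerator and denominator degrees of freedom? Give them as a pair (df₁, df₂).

degrees of freedom = [2, 23]

k = 3 groups, N = 26 total
df = (k−1, N−k) = (3−1, 26−3) = (2, 23)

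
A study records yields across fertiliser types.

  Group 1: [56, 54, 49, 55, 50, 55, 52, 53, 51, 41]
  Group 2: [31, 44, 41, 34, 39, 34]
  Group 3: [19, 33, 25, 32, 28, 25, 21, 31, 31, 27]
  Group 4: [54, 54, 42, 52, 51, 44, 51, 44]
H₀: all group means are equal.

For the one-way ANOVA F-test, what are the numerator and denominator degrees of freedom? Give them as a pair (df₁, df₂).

degrees of freedom = [3, 30]

k = 4 groups, N = 34 total
df = (k−1, N−k) = (4−1, 34−4) = (3, 30)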